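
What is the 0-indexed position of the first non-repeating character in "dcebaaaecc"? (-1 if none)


Input: dcebaaaecc
Character frequencies:
  'a': 3
  'b': 1
  'c': 3
  'd': 1
  'e': 2
Scanning left to right for freq == 1:
  Position 0 ('d'): unique! => answer = 0

0


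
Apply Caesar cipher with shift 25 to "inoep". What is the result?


Caesar cipher: shift "inoep" by 25
  'i' (pos 8) + 25 = pos 7 = 'h'
  'n' (pos 13) + 25 = pos 12 = 'm'
  'o' (pos 14) + 25 = pos 13 = 'n'
  'e' (pos 4) + 25 = pos 3 = 'd'
  'p' (pos 15) + 25 = pos 14 = 'o'
Result: hmndo

hmndo


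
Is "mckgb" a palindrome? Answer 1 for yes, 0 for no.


Input: mckgb
Reversed: bgkcm
  Compare pos 0 ('m') with pos 4 ('b'): MISMATCH
  Compare pos 1 ('c') with pos 3 ('g'): MISMATCH
Result: not a palindrome

0


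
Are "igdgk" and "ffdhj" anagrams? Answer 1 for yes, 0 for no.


Strings: "igdgk", "ffdhj"
Sorted first:  dggik
Sorted second: dffhj
Differ at position 1: 'g' vs 'f' => not anagrams

0


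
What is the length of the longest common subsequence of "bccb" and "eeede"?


LCS of "bccb" and "eeede"
DP table:
           e    e    e    d    e
      0    0    0    0    0    0
  b   0    0    0    0    0    0
  c   0    0    0    0    0    0
  c   0    0    0    0    0    0
  b   0    0    0    0    0    0
LCS length = dp[4][5] = 0

0


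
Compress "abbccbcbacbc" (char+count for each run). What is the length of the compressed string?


Input: abbccbcbacbc
Runs:
  'a' x 1 => "a1"
  'b' x 2 => "b2"
  'c' x 2 => "c2"
  'b' x 1 => "b1"
  'c' x 1 => "c1"
  'b' x 1 => "b1"
  'a' x 1 => "a1"
  'c' x 1 => "c1"
  'b' x 1 => "b1"
  'c' x 1 => "c1"
Compressed: "a1b2c2b1c1b1a1c1b1c1"
Compressed length: 20

20


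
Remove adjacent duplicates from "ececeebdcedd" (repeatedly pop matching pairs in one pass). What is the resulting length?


Input: ececeebdcedd
Stack-based adjacent duplicate removal:
  Read 'e': push. Stack: e
  Read 'c': push. Stack: ec
  Read 'e': push. Stack: ece
  Read 'c': push. Stack: ecec
  Read 'e': push. Stack: ecece
  Read 'e': matches stack top 'e' => pop. Stack: ecec
  Read 'b': push. Stack: ececb
  Read 'd': push. Stack: ececbd
  Read 'c': push. Stack: ececbdc
  Read 'e': push. Stack: ececbdce
  Read 'd': push. Stack: ececbdced
  Read 'd': matches stack top 'd' => pop. Stack: ececbdce
Final stack: "ececbdce" (length 8)

8


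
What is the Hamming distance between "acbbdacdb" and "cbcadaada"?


Comparing "acbbdacdb" and "cbcadaada" position by position:
  Position 0: 'a' vs 'c' => differ
  Position 1: 'c' vs 'b' => differ
  Position 2: 'b' vs 'c' => differ
  Position 3: 'b' vs 'a' => differ
  Position 4: 'd' vs 'd' => same
  Position 5: 'a' vs 'a' => same
  Position 6: 'c' vs 'a' => differ
  Position 7: 'd' vs 'd' => same
  Position 8: 'b' vs 'a' => differ
Total differences (Hamming distance): 6

6


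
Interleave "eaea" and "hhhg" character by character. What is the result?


Interleaving "eaea" and "hhhg":
  Position 0: 'e' from first, 'h' from second => "eh"
  Position 1: 'a' from first, 'h' from second => "ah"
  Position 2: 'e' from first, 'h' from second => "eh"
  Position 3: 'a' from first, 'g' from second => "ag"
Result: ehahehag

ehahehag


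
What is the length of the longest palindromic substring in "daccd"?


Input: "daccd"
Checking substrings for palindromes:
  [2:4] "cc" (len 2) => palindrome
Longest palindromic substring: "cc" with length 2

2


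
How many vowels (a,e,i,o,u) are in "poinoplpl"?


Input: poinoplpl
Checking each character:
  'p' at position 0: consonant
  'o' at position 1: vowel (running total: 1)
  'i' at position 2: vowel (running total: 2)
  'n' at position 3: consonant
  'o' at position 4: vowel (running total: 3)
  'p' at position 5: consonant
  'l' at position 6: consonant
  'p' at position 7: consonant
  'l' at position 8: consonant
Total vowels: 3

3


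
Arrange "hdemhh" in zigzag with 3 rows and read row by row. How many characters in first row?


Zigzag "hdemhh" into 3 rows:
Placing characters:
  'h' => row 0
  'd' => row 1
  'e' => row 2
  'm' => row 1
  'h' => row 0
  'h' => row 1
Rows:
  Row 0: "hh"
  Row 1: "dmh"
  Row 2: "e"
First row length: 2

2


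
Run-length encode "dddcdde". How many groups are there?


Input: dddcdde
Scanning for consecutive runs:
  Group 1: 'd' x 3 (positions 0-2)
  Group 2: 'c' x 1 (positions 3-3)
  Group 3: 'd' x 2 (positions 4-5)
  Group 4: 'e' x 1 (positions 6-6)
Total groups: 4

4


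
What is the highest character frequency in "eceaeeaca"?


Input: eceaeeaca
Character counts:
  'a': 3
  'c': 2
  'e': 4
Maximum frequency: 4

4


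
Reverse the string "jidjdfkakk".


Input: jidjdfkakk
Reading characters right to left:
  Position 9: 'k'
  Position 8: 'k'
  Position 7: 'a'
  Position 6: 'k'
  Position 5: 'f'
  Position 4: 'd'
  Position 3: 'j'
  Position 2: 'd'
  Position 1: 'i'
  Position 0: 'j'
Reversed: kkakfdjdij

kkakfdjdij


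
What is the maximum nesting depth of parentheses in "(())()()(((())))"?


Input: "(())()()(((())))"
Tracking depth:
  Position 0 '(': depth becomes 1
  Position 1 '(': depth becomes 2
  Position 2 ')': depth becomes 1
  Position 3 ')': depth becomes 0
  Position 4 '(': depth becomes 1
  Position 5 ')': depth becomes 0
  Position 6 '(': depth becomes 1
  Position 7 ')': depth becomes 0
  Position 8 '(': depth becomes 1
  Position 9 '(': depth becomes 2
  Position 10 '(': depth becomes 3
  Position 11 '(': depth becomes 4
  Position 12 ')': depth becomes 3
  Position 13 ')': depth becomes 2
  Position 14 ')': depth becomes 1
  Position 15 ')': depth becomes 0
Maximum depth reached: 4

4


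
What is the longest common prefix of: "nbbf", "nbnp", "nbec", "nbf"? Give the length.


Words: nbbf, nbnp, nbec, nbf
  Position 0: all 'n' => match
  Position 1: all 'b' => match
  Position 2: ('b', 'n', 'e', 'f') => mismatch, stop
LCP = "nb" (length 2)

2


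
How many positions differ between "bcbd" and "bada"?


Comparing "bcbd" and "bada" position by position:
  Position 0: 'b' vs 'b' => same
  Position 1: 'c' vs 'a' => DIFFER
  Position 2: 'b' vs 'd' => DIFFER
  Position 3: 'd' vs 'a' => DIFFER
Positions that differ: 3

3


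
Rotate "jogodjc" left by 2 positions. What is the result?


Input: "jogodjc", rotate left by 2
First 2 characters: "jo"
Remaining characters: "godjc"
Concatenate remaining + first: "godjc" + "jo" = "godjcjo"

godjcjo


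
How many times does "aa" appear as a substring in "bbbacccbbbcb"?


Searching for "aa" in "bbbacccbbbcb"
Scanning each position:
  Position 0: "bb" => no
  Position 1: "bb" => no
  Position 2: "ba" => no
  Position 3: "ac" => no
  Position 4: "cc" => no
  Position 5: "cc" => no
  Position 6: "cb" => no
  Position 7: "bb" => no
  Position 8: "bb" => no
  Position 9: "bc" => no
  Position 10: "cb" => no
Total occurrences: 0

0


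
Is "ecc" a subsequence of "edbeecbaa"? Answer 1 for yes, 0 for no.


Check if "ecc" is a subsequence of "edbeecbaa"
Greedy scan:
  Position 0 ('e'): matches sub[0] = 'e'
  Position 1 ('d'): no match needed
  Position 2 ('b'): no match needed
  Position 3 ('e'): no match needed
  Position 4 ('e'): no match needed
  Position 5 ('c'): matches sub[1] = 'c'
  Position 6 ('b'): no match needed
  Position 7 ('a'): no match needed
  Position 8 ('a'): no match needed
Only matched 2/3 characters => not a subsequence

0


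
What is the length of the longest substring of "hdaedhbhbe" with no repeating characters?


Input: "hdaedhbhbe"
Sliding window (track last position of each char):
  Position 0 ('h'): window [0,0] length 1 -- new best
  Position 1 ('d'): window [0,1] length 2 -- new best
  Position 2 ('a'): window [0,2] length 3 -- new best
  Position 3 ('e'): window [0,3] length 4 -- new best
  Position 4 ('d'): repeat (last at 1), move window start to 2
  Position 4 ('d'): window [2,4] length 3
  Position 5 ('h'): window [2,5] length 4
  Position 6 ('b'): window [2,6] length 5 -- new best
  Position 7 ('h'): repeat (last at 5), move window start to 6
  Position 7 ('h'): window [6,7] length 2
  Position 8 ('b'): repeat (last at 6), move window start to 7
  Position 8 ('b'): window [7,8] length 2
  Position 9 ('e'): window [7,9] length 3
Longest substring with no repeats: "aedhb" with length 5

5


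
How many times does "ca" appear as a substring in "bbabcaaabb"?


Searching for "ca" in "bbabcaaabb"
Scanning each position:
  Position 0: "bb" => no
  Position 1: "ba" => no
  Position 2: "ab" => no
  Position 3: "bc" => no
  Position 4: "ca" => MATCH
  Position 5: "aa" => no
  Position 6: "aa" => no
  Position 7: "ab" => no
  Position 8: "bb" => no
Total occurrences: 1

1


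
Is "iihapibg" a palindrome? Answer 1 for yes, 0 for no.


Input: iihapibg
Reversed: gbipahii
  Compare pos 0 ('i') with pos 7 ('g'): MISMATCH
  Compare pos 1 ('i') with pos 6 ('b'): MISMATCH
  Compare pos 2 ('h') with pos 5 ('i'): MISMATCH
  Compare pos 3 ('a') with pos 4 ('p'): MISMATCH
Result: not a palindrome

0


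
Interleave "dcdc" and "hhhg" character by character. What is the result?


Interleaving "dcdc" and "hhhg":
  Position 0: 'd' from first, 'h' from second => "dh"
  Position 1: 'c' from first, 'h' from second => "ch"
  Position 2: 'd' from first, 'h' from second => "dh"
  Position 3: 'c' from first, 'g' from second => "cg"
Result: dhchdhcg

dhchdhcg


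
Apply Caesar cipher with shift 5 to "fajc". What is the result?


Caesar cipher: shift "fajc" by 5
  'f' (pos 5) + 5 = pos 10 = 'k'
  'a' (pos 0) + 5 = pos 5 = 'f'
  'j' (pos 9) + 5 = pos 14 = 'o'
  'c' (pos 2) + 5 = pos 7 = 'h'
Result: kfoh

kfoh


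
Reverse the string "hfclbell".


Input: hfclbell
Reading characters right to left:
  Position 7: 'l'
  Position 6: 'l'
  Position 5: 'e'
  Position 4: 'b'
  Position 3: 'l'
  Position 2: 'c'
  Position 1: 'f'
  Position 0: 'h'
Reversed: lleblcfh

lleblcfh


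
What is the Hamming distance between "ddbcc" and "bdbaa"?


Comparing "ddbcc" and "bdbaa" position by position:
  Position 0: 'd' vs 'b' => differ
  Position 1: 'd' vs 'd' => same
  Position 2: 'b' vs 'b' => same
  Position 3: 'c' vs 'a' => differ
  Position 4: 'c' vs 'a' => differ
Total differences (Hamming distance): 3

3


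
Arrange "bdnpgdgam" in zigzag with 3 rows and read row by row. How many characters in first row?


Zigzag "bdnpgdgam" into 3 rows:
Placing characters:
  'b' => row 0
  'd' => row 1
  'n' => row 2
  'p' => row 1
  'g' => row 0
  'd' => row 1
  'g' => row 2
  'a' => row 1
  'm' => row 0
Rows:
  Row 0: "bgm"
  Row 1: "dpda"
  Row 2: "ng"
First row length: 3

3


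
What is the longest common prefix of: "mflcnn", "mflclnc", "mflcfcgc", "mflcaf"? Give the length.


Words: mflcnn, mflclnc, mflcfcgc, mflcaf
  Position 0: all 'm' => match
  Position 1: all 'f' => match
  Position 2: all 'l' => match
  Position 3: all 'c' => match
  Position 4: ('n', 'l', 'f', 'a') => mismatch, stop
LCP = "mflc" (length 4)

4


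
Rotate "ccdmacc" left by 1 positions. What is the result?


Input: "ccdmacc", rotate left by 1
First 1 characters: "c"
Remaining characters: "cdmacc"
Concatenate remaining + first: "cdmacc" + "c" = "cdmaccc"

cdmaccc


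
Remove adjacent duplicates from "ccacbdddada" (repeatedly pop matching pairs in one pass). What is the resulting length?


Input: ccacbdddada
Stack-based adjacent duplicate removal:
  Read 'c': push. Stack: c
  Read 'c': matches stack top 'c' => pop. Stack: (empty)
  Read 'a': push. Stack: a
  Read 'c': push. Stack: ac
  Read 'b': push. Stack: acb
  Read 'd': push. Stack: acbd
  Read 'd': matches stack top 'd' => pop. Stack: acb
  Read 'd': push. Stack: acbd
  Read 'a': push. Stack: acbda
  Read 'd': push. Stack: acbdad
  Read 'a': push. Stack: acbdada
Final stack: "acbdada" (length 7)

7


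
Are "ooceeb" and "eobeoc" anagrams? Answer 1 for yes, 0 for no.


Strings: "ooceeb", "eobeoc"
Sorted first:  bceeoo
Sorted second: bceeoo
Sorted forms match => anagrams

1


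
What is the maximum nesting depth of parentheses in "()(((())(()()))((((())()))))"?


Input: "()(((())(()()))((((())()))))"
Tracking depth:
  Position 0 '(': depth becomes 1
  Position 1 ')': depth becomes 0
  Position 2 '(': depth becomes 1
  Position 3 '(': depth becomes 2
  Position 4 '(': depth becomes 3
  Position 5 '(': depth becomes 4
  Position 6 ')': depth becomes 3
  Position 7 ')': depth becomes 2
  Position 8 '(': depth becomes 3
  Position 9 '(': depth becomes 4
  Position 10 ')': depth becomes 3
  Position 11 '(': depth becomes 4
  Position 12 ')': depth becomes 3
  Position 13 ')': depth becomes 2
  Position 14 ')': depth becomes 1
  Position 15 '(': depth becomes 2
  Position 16 '(': depth becomes 3
  Position 17 '(': depth becomes 4
  Position 18 '(': depth becomes 5
  Position 19 '(': depth becomes 6
  Position 20 ')': depth becomes 5
  Position 21 ')': depth becomes 4
  Position 22 '(': depth becomes 5
  Position 23 ')': depth becomes 4
  Position 24 ')': depth becomes 3
  Position 25 ')': depth becomes 2
  Position 26 ')': depth becomes 1
  Position 27 ')': depth becomes 0
Maximum depth reached: 6

6


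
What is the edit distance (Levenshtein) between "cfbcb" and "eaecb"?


Computing edit distance: "cfbcb" -> "eaecb"
DP table:
           e    a    e    c    b
      0    1    2    3    4    5
  c   1    1    2    3    3    4
  f   2    2    2    3    4    4
  b   3    3    3    3    4    4
  c   4    4    4    4    3    4
  b   5    5    5    5    4    3
Edit distance = dp[5][5] = 3

3


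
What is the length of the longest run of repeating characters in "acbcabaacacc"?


Input: "acbcabaacacc"
Scanning for longest run:
  Position 1 ('c'): new char, reset run to 1
  Position 2 ('b'): new char, reset run to 1
  Position 3 ('c'): new char, reset run to 1
  Position 4 ('a'): new char, reset run to 1
  Position 5 ('b'): new char, reset run to 1
  Position 6 ('a'): new char, reset run to 1
  Position 7 ('a'): continues run of 'a', length=2
  Position 8 ('c'): new char, reset run to 1
  Position 9 ('a'): new char, reset run to 1
  Position 10 ('c'): new char, reset run to 1
  Position 11 ('c'): continues run of 'c', length=2
Longest run: 'a' with length 2

2


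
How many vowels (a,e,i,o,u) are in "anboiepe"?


Input: anboiepe
Checking each character:
  'a' at position 0: vowel (running total: 1)
  'n' at position 1: consonant
  'b' at position 2: consonant
  'o' at position 3: vowel (running total: 2)
  'i' at position 4: vowel (running total: 3)
  'e' at position 5: vowel (running total: 4)
  'p' at position 6: consonant
  'e' at position 7: vowel (running total: 5)
Total vowels: 5

5


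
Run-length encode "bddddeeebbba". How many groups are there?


Input: bddddeeebbba
Scanning for consecutive runs:
  Group 1: 'b' x 1 (positions 0-0)
  Group 2: 'd' x 4 (positions 1-4)
  Group 3: 'e' x 3 (positions 5-7)
  Group 4: 'b' x 3 (positions 8-10)
  Group 5: 'a' x 1 (positions 11-11)
Total groups: 5

5


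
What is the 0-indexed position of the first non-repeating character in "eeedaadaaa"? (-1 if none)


Input: eeedaadaaa
Character frequencies:
  'a': 5
  'd': 2
  'e': 3
Scanning left to right for freq == 1:
  Position 0 ('e'): freq=3, skip
  Position 1 ('e'): freq=3, skip
  Position 2 ('e'): freq=3, skip
  Position 3 ('d'): freq=2, skip
  Position 4 ('a'): freq=5, skip
  Position 5 ('a'): freq=5, skip
  Position 6 ('d'): freq=2, skip
  Position 7 ('a'): freq=5, skip
  Position 8 ('a'): freq=5, skip
  Position 9 ('a'): freq=5, skip
  No unique character found => answer = -1

-1


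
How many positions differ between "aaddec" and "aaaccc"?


Comparing "aaddec" and "aaaccc" position by position:
  Position 0: 'a' vs 'a' => same
  Position 1: 'a' vs 'a' => same
  Position 2: 'd' vs 'a' => DIFFER
  Position 3: 'd' vs 'c' => DIFFER
  Position 4: 'e' vs 'c' => DIFFER
  Position 5: 'c' vs 'c' => same
Positions that differ: 3

3


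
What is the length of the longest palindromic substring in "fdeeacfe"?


Input: "fdeeacfe"
Checking substrings for palindromes:
  [2:4] "ee" (len 2) => palindrome
Longest palindromic substring: "ee" with length 2

2


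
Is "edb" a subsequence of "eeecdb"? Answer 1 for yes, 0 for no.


Check if "edb" is a subsequence of "eeecdb"
Greedy scan:
  Position 0 ('e'): matches sub[0] = 'e'
  Position 1 ('e'): no match needed
  Position 2 ('e'): no match needed
  Position 3 ('c'): no match needed
  Position 4 ('d'): matches sub[1] = 'd'
  Position 5 ('b'): matches sub[2] = 'b'
All 3 characters matched => is a subsequence

1


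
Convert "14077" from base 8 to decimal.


Input: "14077" in base 8
Positional expansion:
  Digit '1' (value 1) x 8^4 = 4096
  Digit '4' (value 4) x 8^3 = 2048
  Digit '0' (value 0) x 8^2 = 0
  Digit '7' (value 7) x 8^1 = 56
  Digit '7' (value 7) x 8^0 = 7
Sum = 6207

6207


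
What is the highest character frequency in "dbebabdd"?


Input: dbebabdd
Character counts:
  'a': 1
  'b': 3
  'd': 3
  'e': 1
Maximum frequency: 3

3


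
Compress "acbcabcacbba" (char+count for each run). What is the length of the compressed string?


Input: acbcabcacbba
Runs:
  'a' x 1 => "a1"
  'c' x 1 => "c1"
  'b' x 1 => "b1"
  'c' x 1 => "c1"
  'a' x 1 => "a1"
  'b' x 1 => "b1"
  'c' x 1 => "c1"
  'a' x 1 => "a1"
  'c' x 1 => "c1"
  'b' x 2 => "b2"
  'a' x 1 => "a1"
Compressed: "a1c1b1c1a1b1c1a1c1b2a1"
Compressed length: 22

22


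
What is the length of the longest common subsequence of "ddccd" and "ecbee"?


LCS of "ddccd" and "ecbee"
DP table:
           e    c    b    e    e
      0    0    0    0    0    0
  d   0    0    0    0    0    0
  d   0    0    0    0    0    0
  c   0    0    1    1    1    1
  c   0    0    1    1    1    1
  d   0    0    1    1    1    1
LCS length = dp[5][5] = 1

1


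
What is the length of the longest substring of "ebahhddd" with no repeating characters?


Input: "ebahhddd"
Sliding window (track last position of each char):
  Position 0 ('e'): window [0,0] length 1 -- new best
  Position 1 ('b'): window [0,1] length 2 -- new best
  Position 2 ('a'): window [0,2] length 3 -- new best
  Position 3 ('h'): window [0,3] length 4 -- new best
  Position 4 ('h'): repeat (last at 3), move window start to 4
  Position 4 ('h'): window [4,4] length 1
  Position 5 ('d'): window [4,5] length 2
  Position 6 ('d'): repeat (last at 5), move window start to 6
  Position 6 ('d'): window [6,6] length 1
  Position 7 ('d'): repeat (last at 6), move window start to 7
  Position 7 ('d'): window [7,7] length 1
Longest substring with no repeats: "ebah" with length 4

4


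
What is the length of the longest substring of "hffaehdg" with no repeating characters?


Input: "hffaehdg"
Sliding window (track last position of each char):
  Position 0 ('h'): window [0,0] length 1 -- new best
  Position 1 ('f'): window [0,1] length 2 -- new best
  Position 2 ('f'): repeat (last at 1), move window start to 2
  Position 2 ('f'): window [2,2] length 1
  Position 3 ('a'): window [2,3] length 2
  Position 4 ('e'): window [2,4] length 3 -- new best
  Position 5 ('h'): window [2,5] length 4 -- new best
  Position 6 ('d'): window [2,6] length 5 -- new best
  Position 7 ('g'): window [2,7] length 6 -- new best
Longest substring with no repeats: "faehdg" with length 6

6


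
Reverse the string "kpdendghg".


Input: kpdendghg
Reading characters right to left:
  Position 8: 'g'
  Position 7: 'h'
  Position 6: 'g'
  Position 5: 'd'
  Position 4: 'n'
  Position 3: 'e'
  Position 2: 'd'
  Position 1: 'p'
  Position 0: 'k'
Reversed: ghgdnedpk

ghgdnedpk


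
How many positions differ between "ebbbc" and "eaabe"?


Comparing "ebbbc" and "eaabe" position by position:
  Position 0: 'e' vs 'e' => same
  Position 1: 'b' vs 'a' => DIFFER
  Position 2: 'b' vs 'a' => DIFFER
  Position 3: 'b' vs 'b' => same
  Position 4: 'c' vs 'e' => DIFFER
Positions that differ: 3

3


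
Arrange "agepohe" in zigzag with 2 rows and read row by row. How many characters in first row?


Zigzag "agepohe" into 2 rows:
Placing characters:
  'a' => row 0
  'g' => row 1
  'e' => row 0
  'p' => row 1
  'o' => row 0
  'h' => row 1
  'e' => row 0
Rows:
  Row 0: "aeoe"
  Row 1: "gph"
First row length: 4

4


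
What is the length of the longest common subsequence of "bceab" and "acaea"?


LCS of "bceab" and "acaea"
DP table:
           a    c    a    e    a
      0    0    0    0    0    0
  b   0    0    0    0    0    0
  c   0    0    1    1    1    1
  e   0    0    1    1    2    2
  a   0    1    1    2    2    3
  b   0    1    1    2    2    3
LCS length = dp[5][5] = 3

3


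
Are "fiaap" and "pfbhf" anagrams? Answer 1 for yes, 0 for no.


Strings: "fiaap", "pfbhf"
Sorted first:  aafip
Sorted second: bffhp
Differ at position 0: 'a' vs 'b' => not anagrams

0


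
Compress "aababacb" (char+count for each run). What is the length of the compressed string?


Input: aababacb
Runs:
  'a' x 2 => "a2"
  'b' x 1 => "b1"
  'a' x 1 => "a1"
  'b' x 1 => "b1"
  'a' x 1 => "a1"
  'c' x 1 => "c1"
  'b' x 1 => "b1"
Compressed: "a2b1a1b1a1c1b1"
Compressed length: 14

14


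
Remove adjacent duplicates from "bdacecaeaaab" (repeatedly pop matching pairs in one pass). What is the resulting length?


Input: bdacecaeaaab
Stack-based adjacent duplicate removal:
  Read 'b': push. Stack: b
  Read 'd': push. Stack: bd
  Read 'a': push. Stack: bda
  Read 'c': push. Stack: bdac
  Read 'e': push. Stack: bdace
  Read 'c': push. Stack: bdacec
  Read 'a': push. Stack: bdaceca
  Read 'e': push. Stack: bdacecae
  Read 'a': push. Stack: bdacecaea
  Read 'a': matches stack top 'a' => pop. Stack: bdacecae
  Read 'a': push. Stack: bdacecaea
  Read 'b': push. Stack: bdacecaeab
Final stack: "bdacecaeab" (length 10)

10


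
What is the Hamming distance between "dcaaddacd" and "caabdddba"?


Comparing "dcaaddacd" and "caabdddba" position by position:
  Position 0: 'd' vs 'c' => differ
  Position 1: 'c' vs 'a' => differ
  Position 2: 'a' vs 'a' => same
  Position 3: 'a' vs 'b' => differ
  Position 4: 'd' vs 'd' => same
  Position 5: 'd' vs 'd' => same
  Position 6: 'a' vs 'd' => differ
  Position 7: 'c' vs 'b' => differ
  Position 8: 'd' vs 'a' => differ
Total differences (Hamming distance): 6

6


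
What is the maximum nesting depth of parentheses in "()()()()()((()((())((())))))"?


Input: "()()()()()((()((())((())))))"
Tracking depth:
  Position 0 '(': depth becomes 1
  Position 1 ')': depth becomes 0
  Position 2 '(': depth becomes 1
  Position 3 ')': depth becomes 0
  Position 4 '(': depth becomes 1
  Position 5 ')': depth becomes 0
  Position 6 '(': depth becomes 1
  Position 7 ')': depth becomes 0
  Position 8 '(': depth becomes 1
  Position 9 ')': depth becomes 0
  Position 10 '(': depth becomes 1
  Position 11 '(': depth becomes 2
  Position 12 '(': depth becomes 3
  Position 13 ')': depth becomes 2
  Position 14 '(': depth becomes 3
  Position 15 '(': depth becomes 4
  Position 16 '(': depth becomes 5
  Position 17 ')': depth becomes 4
  Position 18 ')': depth becomes 3
  Position 19 '(': depth becomes 4
  Position 20 '(': depth becomes 5
  Position 21 '(': depth becomes 6
  Position 22 ')': depth becomes 5
  Position 23 ')': depth becomes 4
  Position 24 ')': depth becomes 3
  Position 25 ')': depth becomes 2
  Position 26 ')': depth becomes 1
  Position 27 ')': depth becomes 0
Maximum depth reached: 6

6


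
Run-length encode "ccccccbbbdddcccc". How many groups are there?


Input: ccccccbbbdddcccc
Scanning for consecutive runs:
  Group 1: 'c' x 6 (positions 0-5)
  Group 2: 'b' x 3 (positions 6-8)
  Group 3: 'd' x 3 (positions 9-11)
  Group 4: 'c' x 4 (positions 12-15)
Total groups: 4

4


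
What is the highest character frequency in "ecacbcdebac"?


Input: ecacbcdebac
Character counts:
  'a': 2
  'b': 2
  'c': 4
  'd': 1
  'e': 2
Maximum frequency: 4

4


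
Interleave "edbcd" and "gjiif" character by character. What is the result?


Interleaving "edbcd" and "gjiif":
  Position 0: 'e' from first, 'g' from second => "eg"
  Position 1: 'd' from first, 'j' from second => "dj"
  Position 2: 'b' from first, 'i' from second => "bi"
  Position 3: 'c' from first, 'i' from second => "ci"
  Position 4: 'd' from first, 'f' from second => "df"
Result: egdjbicidf

egdjbicidf


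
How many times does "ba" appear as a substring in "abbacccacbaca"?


Searching for "ba" in "abbacccacbaca"
Scanning each position:
  Position 0: "ab" => no
  Position 1: "bb" => no
  Position 2: "ba" => MATCH
  Position 3: "ac" => no
  Position 4: "cc" => no
  Position 5: "cc" => no
  Position 6: "ca" => no
  Position 7: "ac" => no
  Position 8: "cb" => no
  Position 9: "ba" => MATCH
  Position 10: "ac" => no
  Position 11: "ca" => no
Total occurrences: 2

2


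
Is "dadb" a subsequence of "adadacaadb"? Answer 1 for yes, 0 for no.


Check if "dadb" is a subsequence of "adadacaadb"
Greedy scan:
  Position 0 ('a'): no match needed
  Position 1 ('d'): matches sub[0] = 'd'
  Position 2 ('a'): matches sub[1] = 'a'
  Position 3 ('d'): matches sub[2] = 'd'
  Position 4 ('a'): no match needed
  Position 5 ('c'): no match needed
  Position 6 ('a'): no match needed
  Position 7 ('a'): no match needed
  Position 8 ('d'): no match needed
  Position 9 ('b'): matches sub[3] = 'b'
All 4 characters matched => is a subsequence

1


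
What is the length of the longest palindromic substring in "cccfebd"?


Input: "cccfebd"
Checking substrings for palindromes:
  [0:3] "ccc" (len 3) => palindrome
  [0:2] "cc" (len 2) => palindrome
  [1:3] "cc" (len 2) => palindrome
Longest palindromic substring: "ccc" with length 3

3


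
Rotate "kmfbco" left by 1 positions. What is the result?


Input: "kmfbco", rotate left by 1
First 1 characters: "k"
Remaining characters: "mfbco"
Concatenate remaining + first: "mfbco" + "k" = "mfbcok"

mfbcok


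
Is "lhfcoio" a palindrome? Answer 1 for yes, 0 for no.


Input: lhfcoio
Reversed: oiocfhl
  Compare pos 0 ('l') with pos 6 ('o'): MISMATCH
  Compare pos 1 ('h') with pos 5 ('i'): MISMATCH
  Compare pos 2 ('f') with pos 4 ('o'): MISMATCH
Result: not a palindrome

0


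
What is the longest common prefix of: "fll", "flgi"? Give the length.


Words: fll, flgi
  Position 0: all 'f' => match
  Position 1: all 'l' => match
  Position 2: ('l', 'g') => mismatch, stop
LCP = "fl" (length 2)

2


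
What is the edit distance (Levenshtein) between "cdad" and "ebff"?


Computing edit distance: "cdad" -> "ebff"
DP table:
           e    b    f    f
      0    1    2    3    4
  c   1    1    2    3    4
  d   2    2    2    3    4
  a   3    3    3    3    4
  d   4    4    4    4    4
Edit distance = dp[4][4] = 4

4


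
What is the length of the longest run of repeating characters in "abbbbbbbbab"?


Input: "abbbbbbbbab"
Scanning for longest run:
  Position 1 ('b'): new char, reset run to 1
  Position 2 ('b'): continues run of 'b', length=2
  Position 3 ('b'): continues run of 'b', length=3
  Position 4 ('b'): continues run of 'b', length=4
  Position 5 ('b'): continues run of 'b', length=5
  Position 6 ('b'): continues run of 'b', length=6
  Position 7 ('b'): continues run of 'b', length=7
  Position 8 ('b'): continues run of 'b', length=8
  Position 9 ('a'): new char, reset run to 1
  Position 10 ('b'): new char, reset run to 1
Longest run: 'b' with length 8

8


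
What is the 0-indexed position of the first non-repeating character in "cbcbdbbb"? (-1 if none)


Input: cbcbdbbb
Character frequencies:
  'b': 5
  'c': 2
  'd': 1
Scanning left to right for freq == 1:
  Position 0 ('c'): freq=2, skip
  Position 1 ('b'): freq=5, skip
  Position 2 ('c'): freq=2, skip
  Position 3 ('b'): freq=5, skip
  Position 4 ('d'): unique! => answer = 4

4


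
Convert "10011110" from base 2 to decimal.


Input: "10011110" in base 2
Positional expansion:
  Digit '1' (value 1) x 2^7 = 128
  Digit '0' (value 0) x 2^6 = 0
  Digit '0' (value 0) x 2^5 = 0
  Digit '1' (value 1) x 2^4 = 16
  Digit '1' (value 1) x 2^3 = 8
  Digit '1' (value 1) x 2^2 = 4
  Digit '1' (value 1) x 2^1 = 2
  Digit '0' (value 0) x 2^0 = 0
Sum = 158

158


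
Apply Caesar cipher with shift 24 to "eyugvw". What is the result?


Caesar cipher: shift "eyugvw" by 24
  'e' (pos 4) + 24 = pos 2 = 'c'
  'y' (pos 24) + 24 = pos 22 = 'w'
  'u' (pos 20) + 24 = pos 18 = 's'
  'g' (pos 6) + 24 = pos 4 = 'e'
  'v' (pos 21) + 24 = pos 19 = 't'
  'w' (pos 22) + 24 = pos 20 = 'u'
Result: cwsetu

cwsetu


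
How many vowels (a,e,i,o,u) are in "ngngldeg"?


Input: ngngldeg
Checking each character:
  'n' at position 0: consonant
  'g' at position 1: consonant
  'n' at position 2: consonant
  'g' at position 3: consonant
  'l' at position 4: consonant
  'd' at position 5: consonant
  'e' at position 6: vowel (running total: 1)
  'g' at position 7: consonant
Total vowels: 1

1


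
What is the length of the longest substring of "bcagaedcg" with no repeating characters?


Input: "bcagaedcg"
Sliding window (track last position of each char):
  Position 0 ('b'): window [0,0] length 1 -- new best
  Position 1 ('c'): window [0,1] length 2 -- new best
  Position 2 ('a'): window [0,2] length 3 -- new best
  Position 3 ('g'): window [0,3] length 4 -- new best
  Position 4 ('a'): repeat (last at 2), move window start to 3
  Position 4 ('a'): window [3,4] length 2
  Position 5 ('e'): window [3,5] length 3
  Position 6 ('d'): window [3,6] length 4
  Position 7 ('c'): window [3,7] length 5 -- new best
  Position 8 ('g'): repeat (last at 3), move window start to 4
  Position 8 ('g'): window [4,8] length 5
Longest substring with no repeats: "gaedc" with length 5

5


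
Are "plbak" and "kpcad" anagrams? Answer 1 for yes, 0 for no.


Strings: "plbak", "kpcad"
Sorted first:  abklp
Sorted second: acdkp
Differ at position 1: 'b' vs 'c' => not anagrams

0


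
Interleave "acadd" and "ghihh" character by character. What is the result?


Interleaving "acadd" and "ghihh":
  Position 0: 'a' from first, 'g' from second => "ag"
  Position 1: 'c' from first, 'h' from second => "ch"
  Position 2: 'a' from first, 'i' from second => "ai"
  Position 3: 'd' from first, 'h' from second => "dh"
  Position 4: 'd' from first, 'h' from second => "dh"
Result: agchaidhdh

agchaidhdh


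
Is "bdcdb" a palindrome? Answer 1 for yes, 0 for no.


Input: bdcdb
Reversed: bdcdb
  Compare pos 0 ('b') with pos 4 ('b'): match
  Compare pos 1 ('d') with pos 3 ('d'): match
Result: palindrome

1


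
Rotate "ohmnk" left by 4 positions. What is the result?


Input: "ohmnk", rotate left by 4
First 4 characters: "ohmn"
Remaining characters: "k"
Concatenate remaining + first: "k" + "ohmn" = "kohmn"

kohmn


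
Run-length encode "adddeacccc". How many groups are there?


Input: adddeacccc
Scanning for consecutive runs:
  Group 1: 'a' x 1 (positions 0-0)
  Group 2: 'd' x 3 (positions 1-3)
  Group 3: 'e' x 1 (positions 4-4)
  Group 4: 'a' x 1 (positions 5-5)
  Group 5: 'c' x 4 (positions 6-9)
Total groups: 5

5


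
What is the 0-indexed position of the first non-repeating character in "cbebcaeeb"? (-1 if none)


Input: cbebcaeeb
Character frequencies:
  'a': 1
  'b': 3
  'c': 2
  'e': 3
Scanning left to right for freq == 1:
  Position 0 ('c'): freq=2, skip
  Position 1 ('b'): freq=3, skip
  Position 2 ('e'): freq=3, skip
  Position 3 ('b'): freq=3, skip
  Position 4 ('c'): freq=2, skip
  Position 5 ('a'): unique! => answer = 5

5


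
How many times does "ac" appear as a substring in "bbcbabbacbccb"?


Searching for "ac" in "bbcbabbacbccb"
Scanning each position:
  Position 0: "bb" => no
  Position 1: "bc" => no
  Position 2: "cb" => no
  Position 3: "ba" => no
  Position 4: "ab" => no
  Position 5: "bb" => no
  Position 6: "ba" => no
  Position 7: "ac" => MATCH
  Position 8: "cb" => no
  Position 9: "bc" => no
  Position 10: "cc" => no
  Position 11: "cb" => no
Total occurrences: 1

1


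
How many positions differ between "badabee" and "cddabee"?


Comparing "badabee" and "cddabee" position by position:
  Position 0: 'b' vs 'c' => DIFFER
  Position 1: 'a' vs 'd' => DIFFER
  Position 2: 'd' vs 'd' => same
  Position 3: 'a' vs 'a' => same
  Position 4: 'b' vs 'b' => same
  Position 5: 'e' vs 'e' => same
  Position 6: 'e' vs 'e' => same
Positions that differ: 2

2


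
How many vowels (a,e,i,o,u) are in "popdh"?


Input: popdh
Checking each character:
  'p' at position 0: consonant
  'o' at position 1: vowel (running total: 1)
  'p' at position 2: consonant
  'd' at position 3: consonant
  'h' at position 4: consonant
Total vowels: 1

1


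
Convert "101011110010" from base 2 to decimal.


Input: "101011110010" in base 2
Positional expansion:
  Digit '1' (value 1) x 2^11 = 2048
  Digit '0' (value 0) x 2^10 = 0
  Digit '1' (value 1) x 2^9 = 512
  Digit '0' (value 0) x 2^8 = 0
  Digit '1' (value 1) x 2^7 = 128
  Digit '1' (value 1) x 2^6 = 64
  Digit '1' (value 1) x 2^5 = 32
  Digit '1' (value 1) x 2^4 = 16
  Digit '0' (value 0) x 2^3 = 0
  Digit '0' (value 0) x 2^2 = 0
  Digit '1' (value 1) x 2^1 = 2
  Digit '0' (value 0) x 2^0 = 0
Sum = 2802

2802


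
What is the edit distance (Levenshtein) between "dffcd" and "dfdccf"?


Computing edit distance: "dffcd" -> "dfdccf"
DP table:
           d    f    d    c    c    f
      0    1    2    3    4    5    6
  d   1    0    1    2    3    4    5
  f   2    1    0    1    2    3    4
  f   3    2    1    1    2    3    3
  c   4    3    2    2    1    2    3
  d   5    4    3    2    2    2    3
Edit distance = dp[5][6] = 3

3


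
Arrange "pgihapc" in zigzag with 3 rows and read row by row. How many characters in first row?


Zigzag "pgihapc" into 3 rows:
Placing characters:
  'p' => row 0
  'g' => row 1
  'i' => row 2
  'h' => row 1
  'a' => row 0
  'p' => row 1
  'c' => row 2
Rows:
  Row 0: "pa"
  Row 1: "ghp"
  Row 2: "ic"
First row length: 2

2


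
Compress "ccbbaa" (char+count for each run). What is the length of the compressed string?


Input: ccbbaa
Runs:
  'c' x 2 => "c2"
  'b' x 2 => "b2"
  'a' x 2 => "a2"
Compressed: "c2b2a2"
Compressed length: 6

6


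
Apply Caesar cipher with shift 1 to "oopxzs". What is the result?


Caesar cipher: shift "oopxzs" by 1
  'o' (pos 14) + 1 = pos 15 = 'p'
  'o' (pos 14) + 1 = pos 15 = 'p'
  'p' (pos 15) + 1 = pos 16 = 'q'
  'x' (pos 23) + 1 = pos 24 = 'y'
  'z' (pos 25) + 1 = pos 0 = 'a'
  's' (pos 18) + 1 = pos 19 = 't'
Result: ppqyat

ppqyat


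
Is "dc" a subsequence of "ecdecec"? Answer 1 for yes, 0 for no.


Check if "dc" is a subsequence of "ecdecec"
Greedy scan:
  Position 0 ('e'): no match needed
  Position 1 ('c'): no match needed
  Position 2 ('d'): matches sub[0] = 'd'
  Position 3 ('e'): no match needed
  Position 4 ('c'): matches sub[1] = 'c'
  Position 5 ('e'): no match needed
  Position 6 ('c'): no match needed
All 2 characters matched => is a subsequence

1


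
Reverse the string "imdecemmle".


Input: imdecemmle
Reading characters right to left:
  Position 9: 'e'
  Position 8: 'l'
  Position 7: 'm'
  Position 6: 'm'
  Position 5: 'e'
  Position 4: 'c'
  Position 3: 'e'
  Position 2: 'd'
  Position 1: 'm'
  Position 0: 'i'
Reversed: elmmecedmi

elmmecedmi


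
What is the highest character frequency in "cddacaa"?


Input: cddacaa
Character counts:
  'a': 3
  'c': 2
  'd': 2
Maximum frequency: 3

3


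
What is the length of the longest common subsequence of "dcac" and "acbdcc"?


LCS of "dcac" and "acbdcc"
DP table:
           a    c    b    d    c    c
      0    0    0    0    0    0    0
  d   0    0    0    0    1    1    1
  c   0    0    1    1    1    2    2
  a   0    1    1    1    1    2    2
  c   0    1    2    2    2    2    3
LCS length = dp[4][6] = 3

3


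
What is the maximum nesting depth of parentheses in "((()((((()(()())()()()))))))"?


Input: "((()((((()(()())()()()))))))"
Tracking depth:
  Position 0 '(': depth becomes 1
  Position 1 '(': depth becomes 2
  Position 2 '(': depth becomes 3
  Position 3 ')': depth becomes 2
  Position 4 '(': depth becomes 3
  Position 5 '(': depth becomes 4
  Position 6 '(': depth becomes 5
  Position 7 '(': depth becomes 6
  Position 8 '(': depth becomes 7
  Position 9 ')': depth becomes 6
  Position 10 '(': depth becomes 7
  Position 11 '(': depth becomes 8
  Position 12 ')': depth becomes 7
  Position 13 '(': depth becomes 8
  Position 14 ')': depth becomes 7
  Position 15 ')': depth becomes 6
  Position 16 '(': depth becomes 7
  Position 17 ')': depth becomes 6
  Position 18 '(': depth becomes 7
  Position 19 ')': depth becomes 6
  Position 20 '(': depth becomes 7
  Position 21 ')': depth becomes 6
  Position 22 ')': depth becomes 5
  Position 23 ')': depth becomes 4
  Position 24 ')': depth becomes 3
  Position 25 ')': depth becomes 2
  Position 26 ')': depth becomes 1
  Position 27 ')': depth becomes 0
Maximum depth reached: 8

8


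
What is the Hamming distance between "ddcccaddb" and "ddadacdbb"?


Comparing "ddcccaddb" and "ddadacdbb" position by position:
  Position 0: 'd' vs 'd' => same
  Position 1: 'd' vs 'd' => same
  Position 2: 'c' vs 'a' => differ
  Position 3: 'c' vs 'd' => differ
  Position 4: 'c' vs 'a' => differ
  Position 5: 'a' vs 'c' => differ
  Position 6: 'd' vs 'd' => same
  Position 7: 'd' vs 'b' => differ
  Position 8: 'b' vs 'b' => same
Total differences (Hamming distance): 5

5


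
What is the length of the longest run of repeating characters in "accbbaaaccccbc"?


Input: "accbbaaaccccbc"
Scanning for longest run:
  Position 1 ('c'): new char, reset run to 1
  Position 2 ('c'): continues run of 'c', length=2
  Position 3 ('b'): new char, reset run to 1
  Position 4 ('b'): continues run of 'b', length=2
  Position 5 ('a'): new char, reset run to 1
  Position 6 ('a'): continues run of 'a', length=2
  Position 7 ('a'): continues run of 'a', length=3
  Position 8 ('c'): new char, reset run to 1
  Position 9 ('c'): continues run of 'c', length=2
  Position 10 ('c'): continues run of 'c', length=3
  Position 11 ('c'): continues run of 'c', length=4
  Position 12 ('b'): new char, reset run to 1
  Position 13 ('c'): new char, reset run to 1
Longest run: 'c' with length 4

4


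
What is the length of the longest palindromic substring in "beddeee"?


Input: "beddeee"
Checking substrings for palindromes:
  [1:5] "edde" (len 4) => palindrome
  [4:7] "eee" (len 3) => palindrome
  [2:4] "dd" (len 2) => palindrome
  [4:6] "ee" (len 2) => palindrome
  [5:7] "ee" (len 2) => palindrome
Longest palindromic substring: "edde" with length 4

4


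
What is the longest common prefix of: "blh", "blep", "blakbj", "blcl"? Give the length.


Words: blh, blep, blakbj, blcl
  Position 0: all 'b' => match
  Position 1: all 'l' => match
  Position 2: ('h', 'e', 'a', 'c') => mismatch, stop
LCP = "bl" (length 2)

2


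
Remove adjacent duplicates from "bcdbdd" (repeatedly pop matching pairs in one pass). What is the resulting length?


Input: bcdbdd
Stack-based adjacent duplicate removal:
  Read 'b': push. Stack: b
  Read 'c': push. Stack: bc
  Read 'd': push. Stack: bcd
  Read 'b': push. Stack: bcdb
  Read 'd': push. Stack: bcdbd
  Read 'd': matches stack top 'd' => pop. Stack: bcdb
Final stack: "bcdb" (length 4)

4


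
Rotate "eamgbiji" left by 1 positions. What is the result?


Input: "eamgbiji", rotate left by 1
First 1 characters: "e"
Remaining characters: "amgbiji"
Concatenate remaining + first: "amgbiji" + "e" = "amgbijie"

amgbijie


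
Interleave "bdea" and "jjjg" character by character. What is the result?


Interleaving "bdea" and "jjjg":
  Position 0: 'b' from first, 'j' from second => "bj"
  Position 1: 'd' from first, 'j' from second => "dj"
  Position 2: 'e' from first, 'j' from second => "ej"
  Position 3: 'a' from first, 'g' from second => "ag"
Result: bjdjejag

bjdjejag


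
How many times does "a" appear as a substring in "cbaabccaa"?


Searching for "a" in "cbaabccaa"
Scanning each position:
  Position 0: "c" => no
  Position 1: "b" => no
  Position 2: "a" => MATCH
  Position 3: "a" => MATCH
  Position 4: "b" => no
  Position 5: "c" => no
  Position 6: "c" => no
  Position 7: "a" => MATCH
  Position 8: "a" => MATCH
Total occurrences: 4

4


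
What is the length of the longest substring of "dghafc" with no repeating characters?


Input: "dghafc"
Sliding window (track last position of each char):
  Position 0 ('d'): window [0,0] length 1 -- new best
  Position 1 ('g'): window [0,1] length 2 -- new best
  Position 2 ('h'): window [0,2] length 3 -- new best
  Position 3 ('a'): window [0,3] length 4 -- new best
  Position 4 ('f'): window [0,4] length 5 -- new best
  Position 5 ('c'): window [0,5] length 6 -- new best
Longest substring with no repeats: "dghafc" with length 6

6
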